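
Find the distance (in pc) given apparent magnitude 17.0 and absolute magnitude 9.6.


d = 10^((m - M + 5)/5) = 10^((17.0 - 9.6 + 5)/5) = 301.9952

301.9952 pc


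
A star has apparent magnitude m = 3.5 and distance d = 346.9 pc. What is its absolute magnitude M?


M = m - 5*log10(d) + 5 = 3.5 - 5*log10(346.9) + 5 = -4.201

-4.201


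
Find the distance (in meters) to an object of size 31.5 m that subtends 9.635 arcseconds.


D = size / theta_rad, theta_rad = 9.635 * pi/(180*3600) = 4.671e-05, D = 674347.8357

674347.8357 m


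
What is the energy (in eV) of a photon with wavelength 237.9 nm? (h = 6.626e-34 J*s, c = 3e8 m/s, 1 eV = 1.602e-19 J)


E = hc/lambda = 6.626e-34 * 3e8 / 2.379e-07 = 8.356e-19 J = 5.2157 eV

5.2157 eV


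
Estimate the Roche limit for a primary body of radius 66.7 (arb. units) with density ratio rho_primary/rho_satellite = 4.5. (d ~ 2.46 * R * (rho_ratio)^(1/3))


d_Roche = 2.46 * 66.7 * 4.5^(1/3) = 270.8934

270.8934


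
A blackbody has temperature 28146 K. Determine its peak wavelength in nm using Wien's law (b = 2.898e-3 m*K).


lam_max = b / T = 2.898e-3 / 28146 = 1.030e-07 m = 102.9631 nm

102.9631 nm


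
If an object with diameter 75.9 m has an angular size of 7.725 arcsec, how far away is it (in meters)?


D = size / theta_rad, theta_rad = 7.725 * pi/(180*3600) = 3.745e-05, D = 2.027e+06

2.027e+06 m


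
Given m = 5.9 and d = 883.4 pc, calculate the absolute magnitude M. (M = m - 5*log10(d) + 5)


M = m - 5*log10(d) + 5 = 5.9 - 5*log10(883.4) + 5 = -3.8308

-3.8308


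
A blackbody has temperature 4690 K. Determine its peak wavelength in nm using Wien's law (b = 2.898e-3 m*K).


lam_max = b / T = 2.898e-3 / 4690 = 6.179e-07 m = 617.9104 nm

617.9104 nm


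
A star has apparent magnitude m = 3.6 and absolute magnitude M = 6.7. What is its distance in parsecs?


d = 10^((m - M + 5)/5) = 10^((3.6 - 6.7 + 5)/5) = 2.3988

2.3988 pc


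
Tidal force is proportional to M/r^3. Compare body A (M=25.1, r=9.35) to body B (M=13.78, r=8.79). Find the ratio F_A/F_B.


Ratio = (M1/r1^3) / (M2/r2^3) = (25.1/9.35^3) / (13.78/8.79^3) = 1.5134

1.5134


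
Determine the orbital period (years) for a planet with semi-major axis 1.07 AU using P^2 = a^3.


P = a^(3/2) = 1.07^1.5 = 1.1068

1.1068 years


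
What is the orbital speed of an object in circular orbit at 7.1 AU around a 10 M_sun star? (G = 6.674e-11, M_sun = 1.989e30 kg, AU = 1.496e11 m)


v = sqrt(GM/r) = sqrt(6.674e-11 * 1.989e+31 / 1.062e+12) = 35352.1248

35352.1248 m/s


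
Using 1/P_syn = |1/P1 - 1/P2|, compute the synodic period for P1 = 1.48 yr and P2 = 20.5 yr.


1/P_syn = |1/P1 - 1/P2| = |1/1.48 - 1/20.5| => P_syn = 1.5952

1.5952 years


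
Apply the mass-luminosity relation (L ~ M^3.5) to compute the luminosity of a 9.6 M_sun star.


L/L_sun = (M/M_sun)^3.5 = 9.6^3.5 = 2741.2542

2741.2542 L_sun


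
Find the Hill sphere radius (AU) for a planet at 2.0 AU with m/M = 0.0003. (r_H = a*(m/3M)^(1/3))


r_H = a * (m/3M)^(1/3) = 2.0 * (0.0003/3)^(1/3) = 0.0928

0.0928 AU


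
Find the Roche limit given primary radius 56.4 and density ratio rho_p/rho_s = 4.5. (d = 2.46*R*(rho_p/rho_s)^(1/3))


d_Roche = 2.46 * 56.4 * 4.5^(1/3) = 229.0613

229.0613


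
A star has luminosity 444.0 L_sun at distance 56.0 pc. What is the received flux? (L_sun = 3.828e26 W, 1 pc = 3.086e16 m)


F = L / (4*pi*d^2) = 1.700e+29 / (4*pi*(1.728e+18)^2) = 4.529e-09

4.529e-09 W/m^2


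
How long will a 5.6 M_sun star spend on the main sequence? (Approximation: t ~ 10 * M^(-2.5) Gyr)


t = 10 * M^(-2.5) = 10 * 5.6^(-2.5) = 0.1348

0.1348 Gyr


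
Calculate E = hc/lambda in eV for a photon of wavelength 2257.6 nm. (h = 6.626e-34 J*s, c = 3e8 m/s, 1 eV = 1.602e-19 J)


E = hc/lambda = 6.626e-34 * 3e8 / 2.258e-06 = 8.805e-20 J = 0.5496 eV

0.5496 eV


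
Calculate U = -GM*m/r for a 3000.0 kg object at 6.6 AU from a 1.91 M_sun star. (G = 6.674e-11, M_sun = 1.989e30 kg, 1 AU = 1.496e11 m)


M = 1.91 * 1.989e30 kg = 3.79899e+30 kg; r = 6.6 AU * 1.496e11 m/AU = 9.8736e+11 m. U = -GM*m/r = -(6.674e-11 * 3.79899e+30 * 3000.0) / 9.8736e+11 = -7.704e+11

-7.704e+11 J


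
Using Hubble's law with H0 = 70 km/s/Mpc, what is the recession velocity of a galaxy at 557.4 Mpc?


v = H0 * d = 70 * 557.4 = 39018.0

39018.0 km/s


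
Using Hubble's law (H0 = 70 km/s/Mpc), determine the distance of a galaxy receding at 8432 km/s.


d = v / H0 = 8432 / 70 = 120.4571

120.4571 Mpc


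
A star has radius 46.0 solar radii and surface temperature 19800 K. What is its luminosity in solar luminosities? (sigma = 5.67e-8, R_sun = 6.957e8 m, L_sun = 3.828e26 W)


R = 46.0 * 6.957e8 m = 3.20022e+10 m. L = 4*pi*R^2*sigma*T^4 = 4*pi*(3.20022e+10)^2 * 5.67e-8 * 19800^4 = 1.12153635e+32 W. L/L_sun = 1.12153635e+32 / 3.828e26 = 292982.3276

292982.3276 L_sun


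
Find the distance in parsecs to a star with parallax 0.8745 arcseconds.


d = 1/p = 1/0.8745 = 1.1435

1.1435 pc


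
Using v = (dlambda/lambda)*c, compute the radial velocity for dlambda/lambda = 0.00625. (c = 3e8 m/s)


v = (dlambda/lambda) * c = 0.00625 * 3e8 = 1.875e+06

1.875e+06 m/s


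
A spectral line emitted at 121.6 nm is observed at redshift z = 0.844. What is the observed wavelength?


lam_obs = lam_emit * (1 + z) = 121.6 * (1 + 0.844) = 224.2304

224.2304 nm


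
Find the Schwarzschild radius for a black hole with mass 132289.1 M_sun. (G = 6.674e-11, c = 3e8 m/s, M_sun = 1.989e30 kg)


M = 132289.1 * 1.989e30 kg = 2.631230199e+35 kg. rs = 2GM/c^2 = 2 * 6.674e-11 * 2.631230199e+35 / (3e8)^2 = 3.902e+08

3.902e+08 m


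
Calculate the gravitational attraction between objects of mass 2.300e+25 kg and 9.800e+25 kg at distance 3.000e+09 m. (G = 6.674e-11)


F = G*m1*m2/r^2 = 6.674e-11 * 2.300e+25 * 9.800e+25 / (3.000e+09)^2 = 6.674e-11 * 2.254e+51 / 9.000e+18 = 1.671e+22

1.671e+22 N


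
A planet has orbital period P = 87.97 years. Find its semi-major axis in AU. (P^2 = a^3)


a = P^(2/3) = 87.97^(2/3) = 19.7799

19.7799 AU


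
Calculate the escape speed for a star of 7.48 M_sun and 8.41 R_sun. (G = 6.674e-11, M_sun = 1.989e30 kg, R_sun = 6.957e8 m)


M = 7.48 * 1.989e30 kg = 1.487772e+31 kg; R = 8.41 * 6.957e8 m = 5.850837e+09 m. v_esc = sqrt(2GM/R) = sqrt(2 * 6.674e-11 * 1.487772e+31 / 5.850837e+09) = 582595.7202

582595.7202 m/s


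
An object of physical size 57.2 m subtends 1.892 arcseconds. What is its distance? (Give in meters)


D = size / theta_rad, theta_rad = 1.892 * pi/(180*3600) = 9.173e-06, D = 6.236e+06

6.236e+06 m


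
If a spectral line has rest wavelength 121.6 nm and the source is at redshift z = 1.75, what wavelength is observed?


lam_obs = lam_emit * (1 + z) = 121.6 * (1 + 1.75) = 334.4

334.4 nm


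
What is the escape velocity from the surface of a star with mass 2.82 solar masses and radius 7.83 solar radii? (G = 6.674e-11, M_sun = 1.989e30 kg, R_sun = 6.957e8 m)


M = 2.82 * 1.989e30 kg = 5.60898e+30 kg; R = 7.83 * 6.957e8 m = 5.447331e+09 m. v_esc = sqrt(2GM/R) = sqrt(2 * 6.674e-11 * 5.60898e+30 / 5.447331e+09) = 370730.3678

370730.3678 m/s


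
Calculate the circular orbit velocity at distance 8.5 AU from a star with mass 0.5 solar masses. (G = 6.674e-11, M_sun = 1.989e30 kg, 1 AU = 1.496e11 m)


v = sqrt(GM/r) = sqrt(6.674e-11 * 9.945e+29 / 1.272e+12) = 7224.7069

7224.7069 m/s


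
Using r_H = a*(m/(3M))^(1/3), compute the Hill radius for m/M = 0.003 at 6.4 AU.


r_H = a * (m/3M)^(1/3) = 6.4 * (0.003/3)^(1/3) = 0.64

0.64 AU


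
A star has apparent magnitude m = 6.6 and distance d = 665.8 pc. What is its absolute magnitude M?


M = m - 5*log10(d) + 5 = 6.6 - 5*log10(665.8) + 5 = -2.5167

-2.5167


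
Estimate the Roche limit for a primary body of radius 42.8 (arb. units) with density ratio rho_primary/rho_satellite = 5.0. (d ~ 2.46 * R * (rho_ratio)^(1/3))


d_Roche = 2.46 * 42.8 * 5.0^(1/3) = 180.0399

180.0399


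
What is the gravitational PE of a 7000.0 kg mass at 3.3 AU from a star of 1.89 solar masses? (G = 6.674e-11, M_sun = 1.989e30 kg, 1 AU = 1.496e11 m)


M = 1.89 * 1.989e30 kg = 3.75921e+30 kg; r = 3.3 AU * 1.496e11 m/AU = 4.9368e+11 m. U = -GM*m/r = -(6.674e-11 * 3.75921e+30 * 7000.0) / 4.9368e+11 = -3.557e+12

-3.557e+12 J


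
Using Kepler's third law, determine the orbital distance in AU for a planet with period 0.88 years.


a = P^(2/3) = 0.88^(2/3) = 0.9183

0.9183 AU


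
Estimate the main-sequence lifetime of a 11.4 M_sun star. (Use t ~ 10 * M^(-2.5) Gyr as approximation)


t = 10 * M^(-2.5) = 10 * 11.4^(-2.5) = 0.0228

0.0228 Gyr


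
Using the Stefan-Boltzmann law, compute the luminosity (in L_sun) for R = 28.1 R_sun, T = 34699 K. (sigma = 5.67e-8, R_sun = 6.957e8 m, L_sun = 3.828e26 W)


R = 28.1 * 6.957e8 m = 1.954917e+10 m. L = 4*pi*R^2*sigma*T^4 = 4*pi*(1.954917e+10)^2 * 5.67e-8 * 34699^4 = 3.947456975e+32 W. L/L_sun = 3.947456975e+32 / 3.828e26 = 1.031e+06

1.031e+06 L_sun


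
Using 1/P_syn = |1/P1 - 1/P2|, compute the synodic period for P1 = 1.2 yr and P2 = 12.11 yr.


1/P_syn = |1/P1 - 1/P2| = |1/1.2 - 1/12.11| => P_syn = 1.332

1.332 years


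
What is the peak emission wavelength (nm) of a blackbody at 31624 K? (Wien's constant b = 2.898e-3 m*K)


lam_max = b / T = 2.898e-3 / 31624 = 9.164e-08 m = 91.6393 nm

91.6393 nm


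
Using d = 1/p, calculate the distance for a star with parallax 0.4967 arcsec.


d = 1/p = 1/0.4967 = 2.0133

2.0133 pc


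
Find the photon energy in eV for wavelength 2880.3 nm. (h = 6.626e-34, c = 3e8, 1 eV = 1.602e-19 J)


E = hc/lambda = 6.626e-34 * 3e8 / 2.880e-06 = 6.901e-20 J = 0.4308 eV

0.4308 eV


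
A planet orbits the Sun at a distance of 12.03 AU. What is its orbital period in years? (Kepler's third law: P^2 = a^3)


P = a^(3/2) = 12.03^1.5 = 41.7252

41.7252 years


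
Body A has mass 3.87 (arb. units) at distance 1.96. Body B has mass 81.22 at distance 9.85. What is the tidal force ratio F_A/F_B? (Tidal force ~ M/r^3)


Ratio = (M1/r1^3) / (M2/r2^3) = (3.87/1.96^3) / (81.22/9.85^3) = 6.0477

6.0477


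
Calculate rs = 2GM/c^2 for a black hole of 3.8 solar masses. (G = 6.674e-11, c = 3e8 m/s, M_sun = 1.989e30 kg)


M = 3.8 * 1.989e30 kg = 7.5582e+30 kg. rs = 2GM/c^2 = 2 * 6.674e-11 * 7.5582e+30 / (3e8)^2 = 11209.6504

11209.6504 m


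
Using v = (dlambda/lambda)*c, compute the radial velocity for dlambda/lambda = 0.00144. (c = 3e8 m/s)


v = (dlambda/lambda) * c = 0.00144 * 3e8 = 432000.0

432000.0 m/s


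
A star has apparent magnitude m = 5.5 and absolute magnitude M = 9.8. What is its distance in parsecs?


d = 10^((m - M + 5)/5) = 10^((5.5 - 9.8 + 5)/5) = 1.3804

1.3804 pc


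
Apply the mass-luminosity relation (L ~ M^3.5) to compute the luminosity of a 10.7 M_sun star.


L/L_sun = (M/M_sun)^3.5 = 10.7^3.5 = 4007.2203

4007.2203 L_sun


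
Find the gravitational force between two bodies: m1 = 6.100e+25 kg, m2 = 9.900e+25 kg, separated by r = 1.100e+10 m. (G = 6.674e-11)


F = G*m1*m2/r^2 = 6.674e-11 * 6.100e+25 * 9.900e+25 / (1.100e+10)^2 = 6.674e-11 * 6.039e+51 / 1.210e+20 = 3.331e+21

3.331e+21 N


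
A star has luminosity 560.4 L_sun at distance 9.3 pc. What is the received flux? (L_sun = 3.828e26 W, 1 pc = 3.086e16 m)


F = L / (4*pi*d^2) = 2.145e+29 / (4*pi*(2.870e+17)^2) = 2.073e-07

2.073e-07 W/m^2


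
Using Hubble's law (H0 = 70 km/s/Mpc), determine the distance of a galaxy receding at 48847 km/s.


d = v / H0 = 48847 / 70 = 697.8143

697.8143 Mpc


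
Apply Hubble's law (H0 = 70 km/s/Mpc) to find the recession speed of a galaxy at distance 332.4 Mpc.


v = H0 * d = 70 * 332.4 = 23268.0

23268.0 km/s


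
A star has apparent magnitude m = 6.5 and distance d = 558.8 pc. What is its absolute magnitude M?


M = m - 5*log10(d) + 5 = 6.5 - 5*log10(558.8) + 5 = -2.2363

-2.2363


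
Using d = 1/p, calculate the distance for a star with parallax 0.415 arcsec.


d = 1/p = 1/0.415 = 2.4096

2.4096 pc


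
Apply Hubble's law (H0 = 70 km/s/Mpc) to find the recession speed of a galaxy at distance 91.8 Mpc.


v = H0 * d = 70 * 91.8 = 6426.0

6426.0 km/s


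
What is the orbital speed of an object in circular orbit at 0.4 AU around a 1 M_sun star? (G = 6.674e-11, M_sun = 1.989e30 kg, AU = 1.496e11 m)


v = sqrt(GM/r) = sqrt(6.674e-11 * 1.989e+30 / 5.984e+10) = 47099.3269

47099.3269 m/s


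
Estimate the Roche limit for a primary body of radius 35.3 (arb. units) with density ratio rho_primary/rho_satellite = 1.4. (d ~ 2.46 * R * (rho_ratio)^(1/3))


d_Roche = 2.46 * 35.3 * 1.4^(1/3) = 97.1447

97.1447


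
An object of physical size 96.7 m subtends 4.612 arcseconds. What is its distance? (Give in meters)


D = size / theta_rad, theta_rad = 4.612 * pi/(180*3600) = 2.236e-05, D = 4.325e+06

4.325e+06 m


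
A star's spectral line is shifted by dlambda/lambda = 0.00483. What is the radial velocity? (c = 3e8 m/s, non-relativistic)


v = (dlambda/lambda) * c = 0.00483 * 3e8 = 1.449e+06

1.449e+06 m/s


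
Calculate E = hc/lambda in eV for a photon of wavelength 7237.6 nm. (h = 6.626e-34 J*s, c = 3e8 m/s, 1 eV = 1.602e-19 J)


E = hc/lambda = 6.626e-34 * 3e8 / 7.238e-06 = 2.746e-20 J = 0.1714 eV

0.1714 eV


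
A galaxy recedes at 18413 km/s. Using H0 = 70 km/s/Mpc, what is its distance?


d = v / H0 = 18413 / 70 = 263.0429

263.0429 Mpc


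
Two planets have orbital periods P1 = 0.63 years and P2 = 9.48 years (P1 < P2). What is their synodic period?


1/P_syn = |1/P1 - 1/P2| = |1/0.63 - 1/9.48| => P_syn = 0.6748

0.6748 years


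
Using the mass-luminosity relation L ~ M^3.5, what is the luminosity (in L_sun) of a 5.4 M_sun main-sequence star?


L/L_sun = (M/M_sun)^3.5 = 5.4^3.5 = 365.9133

365.9133 L_sun


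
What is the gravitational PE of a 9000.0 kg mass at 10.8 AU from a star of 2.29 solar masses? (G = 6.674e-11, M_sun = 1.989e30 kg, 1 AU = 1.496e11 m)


M = 2.29 * 1.989e30 kg = 4.55481e+30 kg; r = 10.8 AU * 1.496e11 m/AU = 1.61568e+12 m. U = -GM*m/r = -(6.674e-11 * 4.55481e+30 * 9000.0) / 1.61568e+12 = -1.693e+12

-1.693e+12 J


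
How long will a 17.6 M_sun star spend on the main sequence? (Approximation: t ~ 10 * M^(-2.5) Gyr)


t = 10 * M^(-2.5) = 10 * 17.6^(-2.5) = 0.0077

0.0077 Gyr


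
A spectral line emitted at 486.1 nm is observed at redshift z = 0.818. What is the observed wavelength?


lam_obs = lam_emit * (1 + z) = 486.1 * (1 + 0.818) = 883.7298

883.7298 nm


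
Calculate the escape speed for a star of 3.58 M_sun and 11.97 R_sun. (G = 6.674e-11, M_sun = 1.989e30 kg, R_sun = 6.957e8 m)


M = 3.58 * 1.989e30 kg = 7.12062e+30 kg; R = 11.97 * 6.957e8 m = 8.327529e+09 m. v_esc = sqrt(2GM/R) = sqrt(2 * 6.674e-11 * 7.12062e+30 / 8.327529e+09) = 337838.3342

337838.3342 m/s


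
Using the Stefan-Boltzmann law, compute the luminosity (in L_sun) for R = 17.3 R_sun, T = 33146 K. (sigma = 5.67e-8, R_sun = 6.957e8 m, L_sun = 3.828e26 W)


R = 17.3 * 6.957e8 m = 1.203561e+10 m. L = 4*pi*R^2*sigma*T^4 = 4*pi*(1.203561e+10)^2 * 5.67e-8 * 33146^4 = 1.245815242e+32 W. L/L_sun = 1.245815242e+32 / 3.828e26 = 325448.0778

325448.0778 L_sun


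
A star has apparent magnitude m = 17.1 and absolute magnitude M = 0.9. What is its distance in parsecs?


d = 10^((m - M + 5)/5) = 10^((17.1 - 0.9 + 5)/5) = 17378.0083

17378.0083 pc


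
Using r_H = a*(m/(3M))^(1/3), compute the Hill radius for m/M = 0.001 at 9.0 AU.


r_H = a * (m/3M)^(1/3) = 9.0 * (0.001/3)^(1/3) = 0.624

0.624 AU


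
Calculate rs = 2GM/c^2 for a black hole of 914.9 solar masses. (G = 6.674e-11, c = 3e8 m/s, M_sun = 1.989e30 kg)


M = 914.9 * 1.989e30 kg = 1.8197361e+33 kg. rs = 2GM/c^2 = 2 * 6.674e-11 * 1.8197361e+33 / (3e8)^2 = 2.699e+06

2.699e+06 m


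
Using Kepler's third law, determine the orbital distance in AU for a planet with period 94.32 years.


a = P^(2/3) = 94.32^(2/3) = 20.7206

20.7206 AU


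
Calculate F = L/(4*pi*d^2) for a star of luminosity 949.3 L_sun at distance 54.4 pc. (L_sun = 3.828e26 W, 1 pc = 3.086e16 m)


F = L / (4*pi*d^2) = 3.634e+29 / (4*pi*(1.679e+18)^2) = 1.026e-08

1.026e-08 W/m^2


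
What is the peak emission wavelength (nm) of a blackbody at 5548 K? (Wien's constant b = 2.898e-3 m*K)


lam_max = b / T = 2.898e-3 / 5548 = 5.224e-07 m = 522.3504 nm

522.3504 nm


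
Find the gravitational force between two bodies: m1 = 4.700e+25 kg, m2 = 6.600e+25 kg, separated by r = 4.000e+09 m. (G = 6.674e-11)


F = G*m1*m2/r^2 = 6.674e-11 * 4.700e+25 * 6.600e+25 / (4.000e+09)^2 = 6.674e-11 * 3.102e+51 / 1.600e+19 = 1.294e+22

1.294e+22 N


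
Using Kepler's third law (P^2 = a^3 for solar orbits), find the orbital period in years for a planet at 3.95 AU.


P = a^(3/2) = 3.95^1.5 = 7.8505

7.8505 years


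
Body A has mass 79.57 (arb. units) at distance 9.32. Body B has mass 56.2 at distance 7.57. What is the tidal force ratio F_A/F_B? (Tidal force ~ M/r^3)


Ratio = (M1/r1^3) / (M2/r2^3) = (79.57/9.32^3) / (56.2/7.57^3) = 0.7587

0.7587


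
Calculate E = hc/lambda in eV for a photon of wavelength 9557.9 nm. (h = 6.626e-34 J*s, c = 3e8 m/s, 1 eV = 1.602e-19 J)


E = hc/lambda = 6.626e-34 * 3e8 / 9.558e-06 = 2.080e-20 J = 0.1298 eV

0.1298 eV


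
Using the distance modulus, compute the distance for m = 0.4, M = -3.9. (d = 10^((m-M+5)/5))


d = 10^((m - M + 5)/5) = 10^((0.4 - -3.9 + 5)/5) = 72.4436

72.4436 pc


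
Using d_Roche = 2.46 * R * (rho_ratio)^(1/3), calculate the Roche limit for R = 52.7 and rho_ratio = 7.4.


d_Roche = 2.46 * 52.7 * 7.4^(1/3) = 252.6327

252.6327


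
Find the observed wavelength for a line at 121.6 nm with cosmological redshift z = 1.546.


lam_obs = lam_emit * (1 + z) = 121.6 * (1 + 1.546) = 309.5936

309.5936 nm


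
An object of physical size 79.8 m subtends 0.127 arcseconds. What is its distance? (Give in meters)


D = size / theta_rad, theta_rad = 0.127 * pi/(180*3600) = 6.157e-07, D = 1.296e+08

1.296e+08 m


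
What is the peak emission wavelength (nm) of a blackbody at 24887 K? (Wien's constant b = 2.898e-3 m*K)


lam_max = b / T = 2.898e-3 / 24887 = 1.164e-07 m = 116.4463 nm

116.4463 nm


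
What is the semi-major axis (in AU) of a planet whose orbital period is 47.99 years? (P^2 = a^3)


a = P^(2/3) = 47.99^(2/3) = 13.2059

13.2059 AU


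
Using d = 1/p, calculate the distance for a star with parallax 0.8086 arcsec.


d = 1/p = 1/0.8086 = 1.2367

1.2367 pc


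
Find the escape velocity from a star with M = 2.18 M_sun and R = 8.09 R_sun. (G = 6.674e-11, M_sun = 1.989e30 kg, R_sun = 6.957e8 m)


M = 2.18 * 1.989e30 kg = 4.33602e+30 kg; R = 8.09 * 6.957e8 m = 5.628213e+09 m. v_esc = sqrt(2GM/R) = sqrt(2 * 6.674e-11 * 4.33602e+30 / 5.628213e+09) = 320677.4894

320677.4894 m/s


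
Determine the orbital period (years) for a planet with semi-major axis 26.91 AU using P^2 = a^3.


P = a^(3/2) = 26.91^1.5 = 139.5952

139.5952 years


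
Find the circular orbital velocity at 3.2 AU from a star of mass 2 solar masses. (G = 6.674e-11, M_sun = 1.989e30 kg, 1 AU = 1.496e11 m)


v = sqrt(GM/r) = sqrt(6.674e-11 * 3.978e+30 / 4.787e+11) = 23549.6634

23549.6634 m/s


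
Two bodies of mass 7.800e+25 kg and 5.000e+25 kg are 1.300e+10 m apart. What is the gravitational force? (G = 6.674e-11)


F = G*m1*m2/r^2 = 6.674e-11 * 7.800e+25 * 5.000e+25 / (1.300e+10)^2 = 6.674e-11 * 3.900e+51 / 1.690e+20 = 1.540e+21

1.540e+21 N


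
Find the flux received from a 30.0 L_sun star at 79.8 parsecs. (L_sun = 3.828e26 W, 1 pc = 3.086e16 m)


F = L / (4*pi*d^2) = 1.148e+28 / (4*pi*(2.463e+18)^2) = 1.507e-10

1.507e-10 W/m^2


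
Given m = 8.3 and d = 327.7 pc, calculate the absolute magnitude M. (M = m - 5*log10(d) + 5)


M = m - 5*log10(d) + 5 = 8.3 - 5*log10(327.7) + 5 = 0.7226

0.7226


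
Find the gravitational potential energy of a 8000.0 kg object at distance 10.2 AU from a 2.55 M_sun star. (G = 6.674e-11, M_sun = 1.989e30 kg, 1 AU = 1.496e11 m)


M = 2.55 * 1.989e30 kg = 5.07195e+30 kg; r = 10.2 AU * 1.496e11 m/AU = 1.52592e+12 m. U = -GM*m/r = -(6.674e-11 * 5.07195e+30 * 8000.0) / 1.52592e+12 = -1.775e+12

-1.775e+12 J


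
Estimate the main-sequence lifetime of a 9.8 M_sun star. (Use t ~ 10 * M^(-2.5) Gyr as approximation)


t = 10 * M^(-2.5) = 10 * 9.8^(-2.5) = 0.0333

0.0333 Gyr


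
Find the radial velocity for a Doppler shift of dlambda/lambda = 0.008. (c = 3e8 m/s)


v = (dlambda/lambda) * c = 0.008 * 3e8 = 2.400e+06

2.400e+06 m/s


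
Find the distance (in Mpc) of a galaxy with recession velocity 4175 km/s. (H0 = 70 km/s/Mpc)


d = v / H0 = 4175 / 70 = 59.6429

59.6429 Mpc


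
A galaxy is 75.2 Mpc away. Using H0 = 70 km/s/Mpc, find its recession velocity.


v = H0 * d = 70 * 75.2 = 5264.0

5264.0 km/s


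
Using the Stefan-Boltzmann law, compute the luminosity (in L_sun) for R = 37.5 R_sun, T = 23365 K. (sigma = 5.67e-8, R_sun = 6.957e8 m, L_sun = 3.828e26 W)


R = 37.5 * 6.957e8 m = 2.608875e+10 m. L = 4*pi*R^2*sigma*T^4 = 4*pi*(2.608875e+10)^2 * 5.67e-8 * 23365^4 = 1.445315321e+32 W. L/L_sun = 1.445315321e+32 / 3.828e26 = 377564.086

377564.086 L_sun


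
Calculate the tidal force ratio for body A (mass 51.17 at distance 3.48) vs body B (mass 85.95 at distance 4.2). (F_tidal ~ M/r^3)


Ratio = (M1/r1^3) / (M2/r2^3) = (51.17/3.48^3) / (85.95/4.2^3) = 1.0466

1.0466


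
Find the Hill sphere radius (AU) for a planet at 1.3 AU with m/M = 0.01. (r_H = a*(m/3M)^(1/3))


r_H = a * (m/3M)^(1/3) = 1.3 * (0.01/3)^(1/3) = 0.1942

0.1942 AU


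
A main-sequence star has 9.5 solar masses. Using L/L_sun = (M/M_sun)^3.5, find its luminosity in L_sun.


L/L_sun = (M/M_sun)^3.5 = 9.5^3.5 = 2642.6072

2642.6072 L_sun


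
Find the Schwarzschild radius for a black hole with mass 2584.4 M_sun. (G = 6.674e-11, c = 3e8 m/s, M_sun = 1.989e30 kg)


M = 2584.4 * 1.989e30 kg = 5.1403716e+33 kg. rs = 2GM/c^2 = 2 * 6.674e-11 * 5.1403716e+33 / (3e8)^2 = 7.624e+06

7.624e+06 m


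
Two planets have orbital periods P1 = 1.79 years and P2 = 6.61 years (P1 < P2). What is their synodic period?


1/P_syn = |1/P1 - 1/P2| = |1/1.79 - 1/6.61| => P_syn = 2.4548

2.4548 years


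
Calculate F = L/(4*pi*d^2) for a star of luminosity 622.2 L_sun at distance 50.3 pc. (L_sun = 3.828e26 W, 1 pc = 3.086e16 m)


F = L / (4*pi*d^2) = 2.382e+29 / (4*pi*(1.552e+18)^2) = 7.866e-09

7.866e-09 W/m^2


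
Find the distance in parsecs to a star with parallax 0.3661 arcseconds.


d = 1/p = 1/0.3661 = 2.7315

2.7315 pc


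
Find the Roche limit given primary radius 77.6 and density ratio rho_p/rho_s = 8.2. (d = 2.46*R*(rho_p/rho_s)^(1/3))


d_Roche = 2.46 * 77.6 * 8.2^(1/3) = 384.9474

384.9474


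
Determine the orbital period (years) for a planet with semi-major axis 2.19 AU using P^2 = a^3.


P = a^(3/2) = 2.19^1.5 = 3.2409

3.2409 years


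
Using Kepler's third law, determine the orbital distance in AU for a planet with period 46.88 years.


a = P^(2/3) = 46.88^(2/3) = 13.0014

13.0014 AU


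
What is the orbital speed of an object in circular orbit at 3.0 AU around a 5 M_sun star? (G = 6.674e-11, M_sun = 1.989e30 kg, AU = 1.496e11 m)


v = sqrt(GM/r) = sqrt(6.674e-11 * 9.945e+30 / 4.488e+11) = 38456.4393

38456.4393 m/s


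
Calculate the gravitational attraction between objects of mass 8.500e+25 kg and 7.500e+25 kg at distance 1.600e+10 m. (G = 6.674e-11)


F = G*m1*m2/r^2 = 6.674e-11 * 8.500e+25 * 7.500e+25 / (1.600e+10)^2 = 6.674e-11 * 6.375e+51 / 2.560e+20 = 1.662e+21

1.662e+21 N


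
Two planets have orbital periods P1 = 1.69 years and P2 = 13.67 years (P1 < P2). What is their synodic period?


1/P_syn = |1/P1 - 1/P2| = |1/1.69 - 1/13.67| => P_syn = 1.9284

1.9284 years


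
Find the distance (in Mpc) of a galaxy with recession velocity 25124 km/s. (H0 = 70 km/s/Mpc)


d = v / H0 = 25124 / 70 = 358.9143

358.9143 Mpc


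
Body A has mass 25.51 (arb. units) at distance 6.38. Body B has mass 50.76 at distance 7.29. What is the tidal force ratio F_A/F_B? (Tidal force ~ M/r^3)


Ratio = (M1/r1^3) / (M2/r2^3) = (25.51/6.38^3) / (50.76/7.29^3) = 0.7497

0.7497


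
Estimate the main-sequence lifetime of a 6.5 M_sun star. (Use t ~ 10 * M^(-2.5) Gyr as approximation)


t = 10 * M^(-2.5) = 10 * 6.5^(-2.5) = 0.0928

0.0928 Gyr


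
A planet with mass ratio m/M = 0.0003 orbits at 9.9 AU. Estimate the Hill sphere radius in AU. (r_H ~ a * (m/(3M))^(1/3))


r_H = a * (m/3M)^(1/3) = 9.9 * (0.0003/3)^(1/3) = 0.4595

0.4595 AU


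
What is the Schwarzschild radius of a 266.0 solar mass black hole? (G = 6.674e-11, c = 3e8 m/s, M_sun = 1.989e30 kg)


M = 266.0 * 1.989e30 kg = 5.29074e+32 kg. rs = 2GM/c^2 = 2 * 6.674e-11 * 5.29074e+32 / (3e8)^2 = 784675.528

784675.528 m


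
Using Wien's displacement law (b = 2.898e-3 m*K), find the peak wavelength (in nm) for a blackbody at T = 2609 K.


lam_max = b / T = 2.898e-3 / 2609 = 1.111e-06 m = 1110.7704 nm

1110.7704 nm


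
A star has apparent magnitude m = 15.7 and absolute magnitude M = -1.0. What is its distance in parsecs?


d = 10^((m - M + 5)/5) = 10^((15.7 - -1.0 + 5)/5) = 21877.6162

21877.6162 pc


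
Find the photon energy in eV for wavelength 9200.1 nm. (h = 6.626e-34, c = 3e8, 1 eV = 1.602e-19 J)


E = hc/lambda = 6.626e-34 * 3e8 / 9.200e-06 = 2.161e-20 J = 0.1349 eV

0.1349 eV


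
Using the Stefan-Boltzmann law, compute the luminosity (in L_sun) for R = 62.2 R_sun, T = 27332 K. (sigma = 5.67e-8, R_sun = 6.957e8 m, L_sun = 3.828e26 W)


R = 62.2 * 6.957e8 m = 4.327254e+10 m. L = 4*pi*R^2*sigma*T^4 = 4*pi*(4.327254e+10)^2 * 5.67e-8 * 27332^4 = 7.445662513e+32 W. L/L_sun = 7.445662513e+32 / 3.828e26 = 1.945e+06

1.945e+06 L_sun


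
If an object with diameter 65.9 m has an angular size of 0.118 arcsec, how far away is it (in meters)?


D = size / theta_rad, theta_rad = 0.118 * pi/(180*3600) = 5.721e-07, D = 1.152e+08

1.152e+08 m


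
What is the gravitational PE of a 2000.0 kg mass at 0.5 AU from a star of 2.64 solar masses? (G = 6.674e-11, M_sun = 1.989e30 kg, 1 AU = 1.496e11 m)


M = 2.64 * 1.989e30 kg = 5.25096e+30 kg; r = 0.5 AU * 1.496e11 m/AU = 7.48e+10 m. U = -GM*m/r = -(6.674e-11 * 5.25096e+30 * 2000.0) / 7.48e+10 = -9.370e+12

-9.370e+12 J


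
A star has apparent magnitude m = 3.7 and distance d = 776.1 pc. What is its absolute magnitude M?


M = m - 5*log10(d) + 5 = 3.7 - 5*log10(776.1) + 5 = -5.7496

-5.7496


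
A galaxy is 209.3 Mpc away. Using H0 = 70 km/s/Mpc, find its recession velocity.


v = H0 * d = 70 * 209.3 = 14651.0

14651.0 km/s


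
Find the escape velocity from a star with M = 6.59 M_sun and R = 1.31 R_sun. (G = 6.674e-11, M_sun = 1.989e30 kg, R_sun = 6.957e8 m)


M = 6.59 * 1.989e30 kg = 1.310751e+31 kg; R = 1.31 * 6.957e8 m = 9.11367e+08 m. v_esc = sqrt(2GM/R) = sqrt(2 * 6.674e-11 * 1.310751e+31 / 9.11367e+08) = 1.386e+06

1.386e+06 m/s


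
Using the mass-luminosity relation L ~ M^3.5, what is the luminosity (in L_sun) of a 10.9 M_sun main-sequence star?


L/L_sun = (M/M_sun)^3.5 = 10.9^3.5 = 4275.5574

4275.5574 L_sun


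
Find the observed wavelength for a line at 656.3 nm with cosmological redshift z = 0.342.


lam_obs = lam_emit * (1 + z) = 656.3 * (1 + 0.342) = 880.7546

880.7546 nm


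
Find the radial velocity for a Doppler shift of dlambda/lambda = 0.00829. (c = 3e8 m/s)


v = (dlambda/lambda) * c = 0.00829 * 3e8 = 2.487e+06

2.487e+06 m/s


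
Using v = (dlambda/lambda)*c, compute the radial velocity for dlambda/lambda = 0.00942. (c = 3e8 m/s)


v = (dlambda/lambda) * c = 0.00942 * 3e8 = 2.826e+06

2.826e+06 m/s


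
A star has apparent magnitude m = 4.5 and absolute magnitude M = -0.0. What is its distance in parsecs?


d = 10^((m - M + 5)/5) = 10^((4.5 - -0.0 + 5)/5) = 79.4328

79.4328 pc


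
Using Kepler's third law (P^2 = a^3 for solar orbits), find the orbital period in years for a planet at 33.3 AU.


P = a^(3/2) = 33.3^1.5 = 192.1615

192.1615 years


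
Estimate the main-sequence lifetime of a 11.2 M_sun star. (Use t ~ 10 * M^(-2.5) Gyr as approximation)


t = 10 * M^(-2.5) = 10 * 11.2^(-2.5) = 0.0238

0.0238 Gyr


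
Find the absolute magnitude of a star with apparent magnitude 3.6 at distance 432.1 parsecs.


M = m - 5*log10(d) + 5 = 3.6 - 5*log10(432.1) + 5 = -4.5779

-4.5779


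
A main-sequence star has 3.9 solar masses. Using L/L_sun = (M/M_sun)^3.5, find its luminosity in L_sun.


L/L_sun = (M/M_sun)^3.5 = 3.9^3.5 = 117.1456

117.1456 L_sun


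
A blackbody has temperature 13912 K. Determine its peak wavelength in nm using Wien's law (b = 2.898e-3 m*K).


lam_max = b / T = 2.898e-3 / 13912 = 2.083e-07 m = 208.3094 nm

208.3094 nm


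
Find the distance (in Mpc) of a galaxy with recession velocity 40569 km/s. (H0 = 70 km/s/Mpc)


d = v / H0 = 40569 / 70 = 579.5571

579.5571 Mpc


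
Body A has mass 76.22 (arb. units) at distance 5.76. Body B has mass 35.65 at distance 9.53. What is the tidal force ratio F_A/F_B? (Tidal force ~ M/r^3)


Ratio = (M1/r1^3) / (M2/r2^3) = (76.22/5.76^3) / (35.65/9.53^3) = 9.6832

9.6832


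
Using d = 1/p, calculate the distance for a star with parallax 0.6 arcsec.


d = 1/p = 1/0.6 = 1.6667

1.6667 pc


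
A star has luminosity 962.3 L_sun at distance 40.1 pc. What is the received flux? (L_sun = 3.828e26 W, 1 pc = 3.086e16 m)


F = L / (4*pi*d^2) = 3.684e+29 / (4*pi*(1.237e+18)^2) = 1.914e-08

1.914e-08 W/m^2


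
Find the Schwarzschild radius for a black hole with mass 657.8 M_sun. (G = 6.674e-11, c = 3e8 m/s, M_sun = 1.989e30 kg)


M = 657.8 * 1.989e30 kg = 1.3083642e+33 kg. rs = 2GM/c^2 = 2 * 6.674e-11 * 1.3083642e+33 / (3e8)^2 = 1.940e+06

1.940e+06 m


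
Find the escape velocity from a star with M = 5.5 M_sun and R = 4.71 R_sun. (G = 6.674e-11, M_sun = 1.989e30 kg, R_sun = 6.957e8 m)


M = 5.5 * 1.989e30 kg = 1.09395e+31 kg; R = 4.71 * 6.957e8 m = 3.276747e+09 m. v_esc = sqrt(2GM/R) = sqrt(2 * 6.674e-11 * 1.09395e+31 / 3.276747e+09) = 667552.4283

667552.4283 m/s


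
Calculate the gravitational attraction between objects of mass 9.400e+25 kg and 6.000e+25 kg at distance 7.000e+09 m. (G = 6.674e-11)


F = G*m1*m2/r^2 = 6.674e-11 * 9.400e+25 * 6.000e+25 / (7.000e+09)^2 = 6.674e-11 * 5.640e+51 / 4.900e+19 = 7.682e+21

7.682e+21 N


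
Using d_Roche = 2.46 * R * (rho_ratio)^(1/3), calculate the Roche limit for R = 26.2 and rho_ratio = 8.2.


d_Roche = 2.46 * 26.2 * 8.2^(1/3) = 129.9694

129.9694


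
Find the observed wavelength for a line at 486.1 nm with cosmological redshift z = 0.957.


lam_obs = lam_emit * (1 + z) = 486.1 * (1 + 0.957) = 951.2977

951.2977 nm


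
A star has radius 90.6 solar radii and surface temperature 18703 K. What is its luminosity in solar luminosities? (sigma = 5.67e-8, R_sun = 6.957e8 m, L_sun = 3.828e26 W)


R = 90.6 * 6.957e8 m = 6.303042e+10 m. L = 4*pi*R^2*sigma*T^4 = 4*pi*(6.303042e+10)^2 * 5.67e-8 * 18703^4 = 3.463685252e+32 W. L/L_sun = 3.463685252e+32 / 3.828e26 = 904828.9582

904828.9582 L_sun


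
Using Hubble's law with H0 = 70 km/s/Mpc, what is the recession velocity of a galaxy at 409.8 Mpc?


v = H0 * d = 70 * 409.8 = 28686.0

28686.0 km/s


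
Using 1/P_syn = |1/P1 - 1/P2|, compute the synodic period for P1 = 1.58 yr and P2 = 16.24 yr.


1/P_syn = |1/P1 - 1/P2| = |1/1.58 - 1/16.24| => P_syn = 1.7503

1.7503 years


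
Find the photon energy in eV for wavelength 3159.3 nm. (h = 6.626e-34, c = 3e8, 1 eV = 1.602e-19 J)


E = hc/lambda = 6.626e-34 * 3e8 / 3.159e-06 = 6.292e-20 J = 0.3928 eV

0.3928 eV


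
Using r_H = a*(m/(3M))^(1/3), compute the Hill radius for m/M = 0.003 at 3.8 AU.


r_H = a * (m/3M)^(1/3) = 3.8 * (0.003/3)^(1/3) = 0.38

0.38 AU


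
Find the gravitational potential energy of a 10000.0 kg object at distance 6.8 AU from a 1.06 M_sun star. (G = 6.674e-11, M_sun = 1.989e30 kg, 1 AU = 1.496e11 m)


M = 1.06 * 1.989e30 kg = 2.10834e+30 kg; r = 6.8 AU * 1.496e11 m/AU = 1.01728e+12 m. U = -GM*m/r = -(6.674e-11 * 2.10834e+30 * 10000.0) / 1.01728e+12 = -1.383e+12

-1.383e+12 J


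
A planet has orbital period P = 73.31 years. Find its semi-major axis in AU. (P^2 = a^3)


a = P^(2/3) = 73.31^(2/3) = 17.5163

17.5163 AU


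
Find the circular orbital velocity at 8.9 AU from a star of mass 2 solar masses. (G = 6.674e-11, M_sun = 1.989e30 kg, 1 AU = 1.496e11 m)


v = sqrt(GM/r) = sqrt(6.674e-11 * 3.978e+30 / 1.331e+12) = 14120.9752

14120.9752 m/s


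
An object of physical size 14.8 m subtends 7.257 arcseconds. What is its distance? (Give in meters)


D = size / theta_rad, theta_rad = 7.257 * pi/(180*3600) = 3.518e-05, D = 420658.5548

420658.5548 m


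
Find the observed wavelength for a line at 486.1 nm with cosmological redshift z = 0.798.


lam_obs = lam_emit * (1 + z) = 486.1 * (1 + 0.798) = 874.0078

874.0078 nm


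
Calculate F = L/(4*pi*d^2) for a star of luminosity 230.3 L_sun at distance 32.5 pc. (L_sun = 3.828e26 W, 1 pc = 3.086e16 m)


F = L / (4*pi*d^2) = 8.816e+28 / (4*pi*(1.003e+18)^2) = 6.974e-09

6.974e-09 W/m^2


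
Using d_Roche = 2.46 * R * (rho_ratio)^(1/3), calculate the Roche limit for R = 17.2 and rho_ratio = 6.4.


d_Roche = 2.46 * 17.2 * 6.4^(1/3) = 78.558

78.558


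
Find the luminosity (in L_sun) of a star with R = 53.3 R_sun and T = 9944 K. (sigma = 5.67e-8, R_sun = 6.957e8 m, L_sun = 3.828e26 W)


R = 53.3 * 6.957e8 m = 3.708081e+10 m. L = 4*pi*R^2*sigma*T^4 = 4*pi*(3.708081e+10)^2 * 5.67e-8 * 9944^4 = 9.579344902e+30 W. L/L_sun = 9.579344902e+30 / 3.828e26 = 25024.412

25024.412 L_sun


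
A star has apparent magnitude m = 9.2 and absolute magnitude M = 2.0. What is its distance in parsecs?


d = 10^((m - M + 5)/5) = 10^((9.2 - 2.0 + 5)/5) = 275.4229

275.4229 pc


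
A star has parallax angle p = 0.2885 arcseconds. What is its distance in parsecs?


d = 1/p = 1/0.2885 = 3.4662

3.4662 pc


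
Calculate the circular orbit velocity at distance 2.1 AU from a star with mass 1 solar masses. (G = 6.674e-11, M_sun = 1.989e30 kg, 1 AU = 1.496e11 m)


v = sqrt(GM/r) = sqrt(6.674e-11 * 1.989e+30 / 3.142e+11) = 20555.8315

20555.8315 m/s


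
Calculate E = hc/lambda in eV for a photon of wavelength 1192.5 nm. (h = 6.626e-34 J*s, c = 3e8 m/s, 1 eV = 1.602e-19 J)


E = hc/lambda = 6.626e-34 * 3e8 / 1.193e-06 = 1.667e-19 J = 1.0405 eV

1.0405 eV


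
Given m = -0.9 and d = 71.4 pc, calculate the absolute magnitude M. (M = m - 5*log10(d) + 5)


M = m - 5*log10(d) + 5 = -0.9 - 5*log10(71.4) + 5 = -5.1685

-5.1685


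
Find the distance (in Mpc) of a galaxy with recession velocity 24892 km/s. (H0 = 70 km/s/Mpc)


d = v / H0 = 24892 / 70 = 355.6

355.6 Mpc


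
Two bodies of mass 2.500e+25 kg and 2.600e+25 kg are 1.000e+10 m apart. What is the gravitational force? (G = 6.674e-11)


F = G*m1*m2/r^2 = 6.674e-11 * 2.500e+25 * 2.600e+25 / (1.000e+10)^2 = 6.674e-11 * 6.500e+50 / 1.000e+20 = 4.338e+20

4.338e+20 N


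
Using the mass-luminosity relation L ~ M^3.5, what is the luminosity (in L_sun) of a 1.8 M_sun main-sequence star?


L/L_sun = (M/M_sun)^3.5 = 1.8^3.5 = 7.8244

7.8244 L_sun


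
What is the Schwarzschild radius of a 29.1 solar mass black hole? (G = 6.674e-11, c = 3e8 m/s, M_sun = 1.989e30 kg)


M = 29.1 * 1.989e30 kg = 5.78799e+31 kg. rs = 2GM/c^2 = 2 * 6.674e-11 * 5.78799e+31 / (3e8)^2 = 85842.3228

85842.3228 m


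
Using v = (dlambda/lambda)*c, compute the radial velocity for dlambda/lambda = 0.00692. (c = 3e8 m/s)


v = (dlambda/lambda) * c = 0.00692 * 3e8 = 2.076e+06

2.076e+06 m/s


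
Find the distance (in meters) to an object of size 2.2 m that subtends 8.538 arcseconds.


D = size / theta_rad, theta_rad = 8.538 * pi/(180*3600) = 4.139e-05, D = 53148.5797

53148.5797 m


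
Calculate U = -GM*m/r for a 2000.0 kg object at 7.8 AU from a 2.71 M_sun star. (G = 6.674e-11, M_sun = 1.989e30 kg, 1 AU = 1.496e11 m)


M = 2.71 * 1.989e30 kg = 5.39019e+30 kg; r = 7.8 AU * 1.496e11 m/AU = 1.16688e+12 m. U = -GM*m/r = -(6.674e-11 * 5.39019e+30 * 2000.0) / 1.16688e+12 = -6.166e+11

-6.166e+11 J


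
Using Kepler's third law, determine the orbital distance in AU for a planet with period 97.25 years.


a = P^(2/3) = 97.25^(2/3) = 21.1475

21.1475 AU


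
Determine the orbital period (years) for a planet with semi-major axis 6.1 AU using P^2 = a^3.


P = a^(3/2) = 6.1^1.5 = 15.0659

15.0659 years


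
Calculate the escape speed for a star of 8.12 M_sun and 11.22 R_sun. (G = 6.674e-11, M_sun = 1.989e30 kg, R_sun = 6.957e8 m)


M = 8.12 * 1.989e30 kg = 1.615068e+31 kg; R = 11.22 * 6.957e8 m = 7.805754e+09 m. v_esc = sqrt(2GM/R) = sqrt(2 * 6.674e-11 * 1.615068e+31 / 7.805754e+09) = 525528.2601

525528.2601 m/s


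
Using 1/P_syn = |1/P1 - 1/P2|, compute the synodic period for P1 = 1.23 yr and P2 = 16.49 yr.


1/P_syn = |1/P1 - 1/P2| = |1/1.23 - 1/16.49| => P_syn = 1.3291

1.3291 years


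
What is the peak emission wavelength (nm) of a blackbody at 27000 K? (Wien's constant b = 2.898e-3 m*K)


lam_max = b / T = 2.898e-3 / 27000 = 1.073e-07 m = 107.3333 nm

107.3333 nm


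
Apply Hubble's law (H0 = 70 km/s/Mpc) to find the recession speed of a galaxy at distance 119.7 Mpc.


v = H0 * d = 70 * 119.7 = 8379.0

8379.0 km/s


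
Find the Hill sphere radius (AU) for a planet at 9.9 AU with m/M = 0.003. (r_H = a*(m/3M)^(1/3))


r_H = a * (m/3M)^(1/3) = 9.9 * (0.003/3)^(1/3) = 0.99

0.99 AU


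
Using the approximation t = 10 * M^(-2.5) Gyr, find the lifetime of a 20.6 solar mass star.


t = 10 * M^(-2.5) = 10 * 20.6^(-2.5) = 0.0052

0.0052 Gyr


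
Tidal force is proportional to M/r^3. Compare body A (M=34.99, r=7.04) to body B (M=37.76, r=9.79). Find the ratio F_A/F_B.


Ratio = (M1/r1^3) / (M2/r2^3) = (34.99/7.04^3) / (37.76/9.79^3) = 2.492

2.492


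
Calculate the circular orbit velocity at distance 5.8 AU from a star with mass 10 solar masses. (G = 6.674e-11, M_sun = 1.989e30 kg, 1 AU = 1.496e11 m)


v = sqrt(GM/r) = sqrt(6.674e-11 * 1.989e+31 / 8.677e+11) = 39113.862

39113.862 m/s


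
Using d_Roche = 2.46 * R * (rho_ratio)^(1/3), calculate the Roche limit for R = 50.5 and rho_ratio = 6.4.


d_Roche = 2.46 * 50.5 * 6.4^(1/3) = 230.6498

230.6498


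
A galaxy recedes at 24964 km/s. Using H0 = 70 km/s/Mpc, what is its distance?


d = v / H0 = 24964 / 70 = 356.6286

356.6286 Mpc


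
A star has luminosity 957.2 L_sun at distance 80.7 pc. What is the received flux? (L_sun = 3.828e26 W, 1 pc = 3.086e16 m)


F = L / (4*pi*d^2) = 3.664e+29 / (4*pi*(2.490e+18)^2) = 4.701e-09

4.701e-09 W/m^2


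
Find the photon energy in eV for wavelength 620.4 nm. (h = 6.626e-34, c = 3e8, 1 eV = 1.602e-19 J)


E = hc/lambda = 6.626e-34 * 3e8 / 6.204e-07 = 3.204e-19 J = 2.0 eV

2.0 eV


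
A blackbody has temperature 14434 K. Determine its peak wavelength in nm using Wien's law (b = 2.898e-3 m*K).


lam_max = b / T = 2.898e-3 / 14434 = 2.008e-07 m = 200.7759 nm

200.7759 nm


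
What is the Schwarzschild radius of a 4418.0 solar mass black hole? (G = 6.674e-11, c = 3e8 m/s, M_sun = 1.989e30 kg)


M = 4418.0 * 1.989e30 kg = 8.787402e+33 kg. rs = 2GM/c^2 = 2 * 6.674e-11 * 8.787402e+33 / (3e8)^2 = 1.303e+07

1.303e+07 m


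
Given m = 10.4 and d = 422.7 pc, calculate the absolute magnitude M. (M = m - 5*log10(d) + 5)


M = m - 5*log10(d) + 5 = 10.4 - 5*log10(422.7) + 5 = 2.2698

2.2698


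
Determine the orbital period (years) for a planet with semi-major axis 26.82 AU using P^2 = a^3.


P = a^(3/2) = 26.82^1.5 = 138.8955

138.8955 years
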